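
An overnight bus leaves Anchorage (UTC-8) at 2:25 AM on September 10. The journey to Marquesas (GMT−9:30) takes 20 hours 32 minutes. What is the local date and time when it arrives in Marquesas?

9:27 PM on Sep 10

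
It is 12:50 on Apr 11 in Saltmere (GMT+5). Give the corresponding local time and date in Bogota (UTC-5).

In UTC: 12:50 − 5:00 = 07:50 on Apr 11.
Bogota is UTC−5:00: 07:50 − 5:00 = 02:50 on Apr 11.

02:50 on April 11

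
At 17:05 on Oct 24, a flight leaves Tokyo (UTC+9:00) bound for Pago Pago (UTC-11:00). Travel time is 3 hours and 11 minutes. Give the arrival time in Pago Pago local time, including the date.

Convert departure to UTC: 17:05 − 9:00 = 08:05 UTC on Oct 24.
Add 3 hours 11 minutes travel time → 11:16 UTC.
Pago Pago is UTC−11:00, so local arrival = 11:16 − 11:00 = 00:16 on Oct 24.

00:16 on Oct 24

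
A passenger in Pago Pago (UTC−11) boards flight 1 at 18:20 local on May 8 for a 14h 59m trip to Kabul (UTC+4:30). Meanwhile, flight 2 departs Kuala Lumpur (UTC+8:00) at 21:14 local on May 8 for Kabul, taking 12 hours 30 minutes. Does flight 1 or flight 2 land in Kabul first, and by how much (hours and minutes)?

the second, by 18 hours 35 minutes

Flight 1 in UTC: 18:20 + 11:00 = 05:20 on May 9.
+14 hours and 59 minutes → arrive 20:19 UTC on May 9.
Flight 2 in UTC: 21:14 − 8:00 = 13:14 on May 8.
+12 hours 30 minutes → arrive 01:44 UTC on May 9.
Flight 2 lands earlier by 18 hours 35 minutes.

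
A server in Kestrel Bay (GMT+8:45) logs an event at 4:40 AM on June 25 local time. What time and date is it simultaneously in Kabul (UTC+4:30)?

12:25 AM on Jun 25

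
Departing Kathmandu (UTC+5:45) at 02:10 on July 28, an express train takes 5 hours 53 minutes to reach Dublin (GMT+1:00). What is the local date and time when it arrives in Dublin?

03:18 on Jul 28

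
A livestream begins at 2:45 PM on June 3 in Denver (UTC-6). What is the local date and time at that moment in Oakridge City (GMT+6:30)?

In UTC: 2:45 PM + 6:00 = 8:45 PM on Jun 3.
Oakridge City is UTC+6:30: 8:45 PM + 6:30 = 3:15 AM on Jun 4.

3:15 AM on Jun 4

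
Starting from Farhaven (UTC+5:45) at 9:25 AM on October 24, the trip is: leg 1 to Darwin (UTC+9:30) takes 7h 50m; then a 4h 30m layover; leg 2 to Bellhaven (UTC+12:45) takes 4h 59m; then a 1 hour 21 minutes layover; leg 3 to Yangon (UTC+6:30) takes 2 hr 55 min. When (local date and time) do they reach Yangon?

7:45 AM on Oct 25

Convert departure to UTC: 9:25 AM − 5:45 = 3:40 AM UTC on Oct 24.
Add 7 hours and 50 minutes leg 1 → 11:30 AM UTC.
Add 4 hours 30 minutes layover in Darwin → 4:00 PM UTC.
Add 4 hours 59 minutes leg 2 → 8:59 PM UTC.
Add 1 hour and 21 minutes layover in Bellhaven → 10:20 PM UTC.
Add 2 hours and 55 minutes leg 3 → 1:15 AM UTC (Oct 25).
Yangon is UTC+6:30, so local arrival = 1:15 AM + 6:30 = 7:45 AM on Oct 25.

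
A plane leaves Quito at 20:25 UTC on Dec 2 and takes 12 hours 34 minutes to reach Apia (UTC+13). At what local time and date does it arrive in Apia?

Departure is given in UTC: 20:25 on Dec 2.
Add 12 hours and 34 minutes → 08:59 UTC (Dec 3).
Apia is UTC+13:00: 08:59 + 13:00 = 21:59 on Dec 3.

21:59 on December 3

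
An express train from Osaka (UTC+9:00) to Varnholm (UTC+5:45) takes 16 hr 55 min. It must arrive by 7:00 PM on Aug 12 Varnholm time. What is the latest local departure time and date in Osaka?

Target arrival in UTC: 7:00 PM − 5:45 = 1:15 PM on Aug 12.
Subtract 16 hours 55 minutes → departure 8:20 PM UTC on Aug 11.
Osaka is UTC+9:00: 8:20 PM + 9:00 = 5:20 AM on Aug 12.

5:20 AM on Aug 12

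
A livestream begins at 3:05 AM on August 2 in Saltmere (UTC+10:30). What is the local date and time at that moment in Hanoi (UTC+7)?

11:35 PM on August 1

Hanoi is 3:30 behind Saltmere.
Shift by the zone difference: 3:05 AM − 3:30 = 11:35 PM on Aug 1 in Hanoi.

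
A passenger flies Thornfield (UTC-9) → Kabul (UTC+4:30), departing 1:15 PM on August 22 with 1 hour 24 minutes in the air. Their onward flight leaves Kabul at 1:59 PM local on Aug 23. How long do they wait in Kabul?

9 hours 50 minutes

Convert departure to UTC: 1:15 PM + 9:00 = 10:15 PM UTC on Aug 22.
Add 1 hour 24 minutes flight time → 11:39 PM UTC.
Kabul is UTC+4:30, so local arrival = 11:39 PM + 4:30 = 4:09 AM on Aug 23.
Layover = 1:59 PM − 4:09 AM = 9 hours 50 minutes.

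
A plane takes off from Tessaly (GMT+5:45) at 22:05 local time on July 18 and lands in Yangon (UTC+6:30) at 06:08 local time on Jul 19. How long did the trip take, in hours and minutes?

7 hours 18 minutes

Yangon is 0:45 ahead of Tessaly.
Clock-face elapsed time (ignoring zones) is 8 hours 3 minutes.
Actual elapsed = 8 hours 3 minutes − 0:45 = 7 hours 18 minutes.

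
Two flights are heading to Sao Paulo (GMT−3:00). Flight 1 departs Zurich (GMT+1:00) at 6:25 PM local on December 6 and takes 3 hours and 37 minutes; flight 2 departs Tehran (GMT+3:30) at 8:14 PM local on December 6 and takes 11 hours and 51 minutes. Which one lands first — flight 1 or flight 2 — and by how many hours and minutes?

Flight 1 in UTC: 6:25 PM − 1:00 = 5:25 PM on Dec 6.
+3 hours and 37 minutes → arrive 9:02 PM UTC on Dec 6.
Flight 2 in UTC: 8:14 PM − 3:30 = 4:44 PM on Dec 6.
+11 hours and 51 minutes → arrive 4:35 AM UTC on Dec 7.
Flight 1 lands earlier by 7 hours 33 minutes.

the first, by 7 hours 33 minutes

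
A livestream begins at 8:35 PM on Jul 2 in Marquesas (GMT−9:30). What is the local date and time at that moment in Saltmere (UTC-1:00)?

5:05 AM on July 3

In UTC: 8:35 PM + 9:30 = 6:05 AM on Jul 3.
Saltmere is UTC−1:00: 6:05 AM − 1:00 = 5:05 AM on Jul 3.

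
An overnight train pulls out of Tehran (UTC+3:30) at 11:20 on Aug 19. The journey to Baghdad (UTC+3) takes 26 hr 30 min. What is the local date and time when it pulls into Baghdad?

Convert departure to UTC: 11:20 − 3:30 = 07:50 UTC on Aug 19.
Add 26 hours and 30 minutes travel time → 10:20 UTC (Aug 20).
Baghdad is UTC+3:00, so local arrival = 10:20 + 3:00 = 13:20 on Aug 20.

13:20 on August 20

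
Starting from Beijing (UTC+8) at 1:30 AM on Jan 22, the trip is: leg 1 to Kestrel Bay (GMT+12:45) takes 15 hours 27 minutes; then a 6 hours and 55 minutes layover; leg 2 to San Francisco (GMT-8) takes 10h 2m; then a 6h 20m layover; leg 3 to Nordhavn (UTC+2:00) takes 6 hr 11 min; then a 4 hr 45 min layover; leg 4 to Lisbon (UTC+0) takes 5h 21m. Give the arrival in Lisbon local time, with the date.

12:31 AM on Jan 24

Convert departure to UTC: 1:30 AM − 8:00 = 5:30 PM UTC on Jan 21.
Add 15 hours 27 minutes leg 1 → 8:57 AM UTC (Jan 22).
Add 6 hours and 55 minutes layover in Kestrel Bay → 3:52 PM UTC.
Add 10 hours 2 minutes leg 2 → 1:54 AM UTC (Jan 23).
Add 6 hours 20 minutes layover in San Francisco → 8:14 AM UTC.
Add 6 hours and 11 minutes leg 3 → 2:25 PM UTC.
Add 4 hours 45 minutes layover in Nordhavn → 7:10 PM UTC.
Add 5 hours 21 minutes leg 4 → 12:31 AM UTC (Jan 24).
Lisbon is UTC+0, so local arrival is the same: 12:31 AM on Jan 24.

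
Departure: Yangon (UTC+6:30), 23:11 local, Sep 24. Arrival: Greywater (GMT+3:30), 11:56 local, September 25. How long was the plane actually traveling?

Departure in UTC: 23:11 − 6:30 = 16:41 on Sep 24.
Arrival in UTC: 11:56 − 3:30 = 08:26 on Sep 25.
Elapsed = 08:26 − 16:41 (+1 day) = 15 hours 45 minutes.

15 hours 45 minutes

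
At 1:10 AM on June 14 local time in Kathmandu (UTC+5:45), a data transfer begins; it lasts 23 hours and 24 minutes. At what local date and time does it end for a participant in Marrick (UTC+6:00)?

12:49 AM on June 15

Convert start to UTC: 1:10 AM − 5:45 = 7:25 PM UTC on Jun 13.
Add 23 hours and 24 minutes duration → 6:49 PM UTC (Jun 14).
Marrick is UTC+6:00, so local end time = 6:49 PM + 6:00 = 12:49 AM on Jun 15.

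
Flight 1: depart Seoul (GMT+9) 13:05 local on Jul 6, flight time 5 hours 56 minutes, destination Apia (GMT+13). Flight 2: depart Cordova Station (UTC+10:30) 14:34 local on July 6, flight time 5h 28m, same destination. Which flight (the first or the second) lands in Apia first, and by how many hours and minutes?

Flight 1 in UTC: 13:05 − 9:00 = 04:05 on Jul 6.
+5 hours and 56 minutes → arrive 10:01 UTC on Jul 6.
Flight 2 in UTC: 14:34 − 10:30 = 04:04 on Jul 6.
+5 hours 28 minutes → arrive 09:32 UTC on Jul 6.
Flight 2 lands earlier by 29 minutes.

the second, by 29 minutes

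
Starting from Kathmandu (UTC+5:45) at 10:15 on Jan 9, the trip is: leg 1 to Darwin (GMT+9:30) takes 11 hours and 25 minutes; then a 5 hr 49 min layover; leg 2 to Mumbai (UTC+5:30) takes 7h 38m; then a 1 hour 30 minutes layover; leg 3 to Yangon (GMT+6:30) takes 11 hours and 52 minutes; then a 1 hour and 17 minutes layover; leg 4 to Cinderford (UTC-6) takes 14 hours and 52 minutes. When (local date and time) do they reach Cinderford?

04:53 on January 11

Convert departure to UTC: 10:15 − 5:45 = 04:30 UTC on Jan 9.
Add 11 hours 25 minutes leg 1 → 15:55 UTC.
Add 5 hours and 49 minutes layover in Darwin → 21:44 UTC.
Add 7 hours 38 minutes leg 2 → 05:22 UTC (Jan 10).
Add 1 hour 30 minutes layover in Mumbai → 06:52 UTC.
Add 11 hours 52 minutes leg 3 → 18:44 UTC.
Add 1 hour 17 minutes layover in Yangon → 20:01 UTC.
Add 14 hours 52 minutes leg 4 → 10:53 UTC (Jan 11).
Cinderford is UTC−6:00, so local arrival = 10:53 − 6:00 = 04:53 on Jan 11.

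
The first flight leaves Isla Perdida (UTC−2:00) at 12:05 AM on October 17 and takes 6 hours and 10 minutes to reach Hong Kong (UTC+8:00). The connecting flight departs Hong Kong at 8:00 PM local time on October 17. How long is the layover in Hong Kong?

3 hours 45 minutes

Convert departure to UTC: 12:05 AM + 2:00 = 2:05 AM UTC on Oct 17.
Add 6 hours 10 minutes flight time → 8:15 AM UTC.
Hong Kong is UTC+8:00, so local arrival = 8:15 AM + 8:00 = 4:15 PM on Oct 17.
Layover = 8:00 PM − 4:15 PM = 3 hours 45 minutes.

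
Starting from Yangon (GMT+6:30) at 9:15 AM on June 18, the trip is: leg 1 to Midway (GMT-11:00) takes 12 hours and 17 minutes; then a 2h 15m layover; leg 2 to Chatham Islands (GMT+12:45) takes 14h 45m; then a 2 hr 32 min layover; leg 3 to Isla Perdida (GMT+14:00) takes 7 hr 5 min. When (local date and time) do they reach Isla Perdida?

7:39 AM on June 20

Convert departure to UTC: 9:15 AM − 6:30 = 2:45 AM UTC on Jun 18.
Add 12 hours 17 minutes leg 1 → 3:02 PM UTC.
Add 2 hours 15 minutes layover in Midway → 5:17 PM UTC.
Add 14 hours and 45 minutes leg 2 → 8:02 AM UTC (Jun 19).
Add 2 hours 32 minutes layover in Chatham Islands → 10:34 AM UTC.
Add 7 hours 5 minutes leg 3 → 5:39 PM UTC.
Isla Perdida is UTC+14:00, so local arrival = 5:39 PM + 14:00 = 7:39 AM on Jun 20.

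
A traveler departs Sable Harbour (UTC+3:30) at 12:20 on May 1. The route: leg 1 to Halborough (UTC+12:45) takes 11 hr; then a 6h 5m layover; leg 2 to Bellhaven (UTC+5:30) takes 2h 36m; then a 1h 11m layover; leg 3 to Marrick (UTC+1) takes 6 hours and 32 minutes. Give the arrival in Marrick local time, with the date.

Convert departure to UTC: 12:20 − 3:30 = 08:50 UTC on May 1.
Add 11 hours leg 1 → 19:50 UTC.
Add 6 hours and 5 minutes layover in Halborough → 01:55 UTC (May 2).
Add 2 hours 36 minutes leg 2 → 04:31 UTC.
Add 1 hour 11 minutes layover in Bellhaven → 05:42 UTC.
Add 6 hours and 32 minutes leg 3 → 12:14 UTC.
Marrick is UTC+1:00, so local arrival = 12:14 + 1:00 = 13:14 on May 2.

13:14 on May 2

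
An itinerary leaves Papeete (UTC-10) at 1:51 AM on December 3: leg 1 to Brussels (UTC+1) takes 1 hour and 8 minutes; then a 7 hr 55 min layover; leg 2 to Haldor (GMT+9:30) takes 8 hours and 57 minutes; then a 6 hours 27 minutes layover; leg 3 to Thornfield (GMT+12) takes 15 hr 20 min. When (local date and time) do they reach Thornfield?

Convert departure to UTC: 1:51 AM + 10:00 = 11:51 AM UTC on Dec 3.
Add 1 hour 8 minutes leg 1 → 12:59 PM UTC.
Add 7 hours 55 minutes layover in Brussels → 8:54 PM UTC.
Add 8 hours 57 minutes leg 2 → 5:51 AM UTC (Dec 4).
Add 6 hours 27 minutes layover in Haldor → 12:18 PM UTC.
Add 15 hours and 20 minutes leg 3 → 3:38 AM UTC (Dec 5).
Thornfield is UTC+12:00, so local arrival = 3:38 AM + 12:00 = 3:38 PM on Dec 5.

3:38 PM on December 5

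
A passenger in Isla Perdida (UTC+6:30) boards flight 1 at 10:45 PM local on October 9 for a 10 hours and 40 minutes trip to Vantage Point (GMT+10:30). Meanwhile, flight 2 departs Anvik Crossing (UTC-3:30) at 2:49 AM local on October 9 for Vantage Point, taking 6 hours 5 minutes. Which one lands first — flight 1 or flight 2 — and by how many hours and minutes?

Flight 1 in UTC: 10:45 PM − 6:30 = 4:15 PM on Oct 9.
+10 hours 40 minutes → arrive 2:55 AM UTC on Oct 10.
Flight 2 in UTC: 2:49 AM + 3:30 = 6:19 AM on Oct 9.
+6 hours and 5 minutes → arrive 12:24 PM UTC on Oct 9.
Flight 2 lands earlier by 14 hours 31 minutes.

the second, by 14 hours 31 minutes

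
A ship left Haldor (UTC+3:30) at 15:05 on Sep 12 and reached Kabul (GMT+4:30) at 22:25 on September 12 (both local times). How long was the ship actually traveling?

6 hours 20 minutes

Departure in UTC: 15:05 − 3:30 = 11:35 on Sep 12.
Arrival in UTC: 22:25 − 4:30 = 17:55 on Sep 12.
Elapsed = 17:55 − 11:35 = 6 hours 20 minutes.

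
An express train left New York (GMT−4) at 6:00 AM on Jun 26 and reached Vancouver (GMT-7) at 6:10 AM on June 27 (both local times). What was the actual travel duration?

Departure in UTC: 6:00 AM + 4:00 = 10:00 AM on Jun 26.
Arrival in UTC: 6:10 AM + 7:00 = 1:10 PM on Jun 27.
Elapsed = 1:10 PM − 10:00 AM (+1 day) = 27 hours 10 minutes.

27 hours 10 minutes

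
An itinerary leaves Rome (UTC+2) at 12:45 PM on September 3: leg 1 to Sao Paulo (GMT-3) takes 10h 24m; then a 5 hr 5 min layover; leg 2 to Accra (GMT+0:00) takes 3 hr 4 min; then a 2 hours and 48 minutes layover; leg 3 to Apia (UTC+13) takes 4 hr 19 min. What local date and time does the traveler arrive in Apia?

Convert departure to UTC: 12:45 PM − 2:00 = 10:45 AM UTC on Sep 3.
Add 10 hours and 24 minutes leg 1 → 9:09 PM UTC.
Add 5 hours 5 minutes layover in Sao Paulo → 2:14 AM UTC (Sep 4).
Add 3 hours 4 minutes leg 2 → 5:18 AM UTC.
Add 2 hours and 48 minutes layover in Accra → 8:06 AM UTC.
Add 4 hours 19 minutes leg 3 → 12:25 PM UTC.
Apia is UTC+13:00, so local arrival = 12:25 PM + 13:00 = 1:25 AM on Sep 5.

1:25 AM on September 5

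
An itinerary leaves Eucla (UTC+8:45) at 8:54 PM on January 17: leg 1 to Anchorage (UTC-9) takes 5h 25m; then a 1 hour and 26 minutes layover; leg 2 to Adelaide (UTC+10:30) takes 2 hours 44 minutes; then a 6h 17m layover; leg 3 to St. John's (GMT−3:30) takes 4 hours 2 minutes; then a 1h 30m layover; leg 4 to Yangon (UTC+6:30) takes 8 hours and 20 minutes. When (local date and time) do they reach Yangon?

12:23 AM on Jan 19

Convert departure to UTC: 8:54 PM − 8:45 = 12:09 PM UTC on Jan 17.
Add 5 hours 25 minutes leg 1 → 5:34 PM UTC.
Add 1 hour 26 minutes layover in Anchorage → 7:00 PM UTC.
Add 2 hours 44 minutes leg 2 → 9:44 PM UTC.
Add 6 hours 17 minutes layover in Adelaide → 4:01 AM UTC (Jan 18).
Add 4 hours 2 minutes leg 3 → 8:03 AM UTC.
Add 1 hour and 30 minutes layover in St. John's → 9:33 AM UTC.
Add 8 hours and 20 minutes leg 4 → 5:53 PM UTC.
Yangon is UTC+6:30, so local arrival = 5:53 PM + 6:30 = 12:23 AM on Jan 19.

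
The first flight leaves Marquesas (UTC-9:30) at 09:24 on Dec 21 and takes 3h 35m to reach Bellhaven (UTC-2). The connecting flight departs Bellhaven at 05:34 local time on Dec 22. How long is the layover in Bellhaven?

9 hours 5 minutes

Convert departure to UTC: 09:24 + 9:30 = 18:54 UTC on Dec 21.
Add 3 hours 35 minutes flight time → 22:29 UTC.
Bellhaven is UTC−2:00, so local arrival = 22:29 − 2:00 = 20:29 on Dec 21.
Layover = 05:34 − 20:29 (+1 day) = 9 hours 5 minutes.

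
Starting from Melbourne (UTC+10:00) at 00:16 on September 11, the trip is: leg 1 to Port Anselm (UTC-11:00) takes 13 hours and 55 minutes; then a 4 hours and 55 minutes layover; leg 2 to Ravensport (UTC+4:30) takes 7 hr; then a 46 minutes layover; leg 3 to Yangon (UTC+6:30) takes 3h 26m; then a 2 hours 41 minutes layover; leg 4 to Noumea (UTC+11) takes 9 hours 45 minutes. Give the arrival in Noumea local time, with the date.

Convert departure to UTC: 00:16 − 10:00 = 14:16 UTC on Sep 10.
Add 13 hours 55 minutes leg 1 → 04:11 UTC (Sep 11).
Add 4 hours 55 minutes layover in Port Anselm → 09:06 UTC.
Add 7 hours leg 2 → 16:06 UTC.
Add 46 minutes layover in Ravensport → 16:52 UTC.
Add 3 hours 26 minutes leg 3 → 20:18 UTC.
Add 2 hours 41 minutes layover in Yangon → 22:59 UTC.
Add 9 hours 45 minutes leg 4 → 08:44 UTC (Sep 12).
Noumea is UTC+11:00, so local arrival = 08:44 + 11:00 = 19:44 on Sep 12.

19:44 on September 12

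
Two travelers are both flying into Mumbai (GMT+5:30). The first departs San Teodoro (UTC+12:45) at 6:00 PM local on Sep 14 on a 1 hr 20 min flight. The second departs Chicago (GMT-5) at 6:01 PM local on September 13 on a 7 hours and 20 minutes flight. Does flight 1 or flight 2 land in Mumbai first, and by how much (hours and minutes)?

Flight 1 in UTC: 6:00 PM − 12:45 = 5:15 AM on Sep 14.
+1 hour 20 minutes → arrive 6:35 AM UTC on Sep 14.
Flight 2 in UTC: 6:01 PM + 5:00 = 11:01 PM on Sep 13.
+7 hours 20 minutes → arrive 6:21 AM UTC on Sep 14.
Flight 2 lands earlier by 14 minutes.

the second, by 14 minutes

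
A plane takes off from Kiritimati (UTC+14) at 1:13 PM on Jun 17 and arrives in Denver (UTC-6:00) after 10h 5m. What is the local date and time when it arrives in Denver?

Convert departure to UTC: 1:13 PM − 14:00 = 11:13 PM UTC on Jun 16.
Add 10 hours 5 minutes travel time → 9:18 AM UTC (Jun 17).
Denver is UTC−6:00, so local arrival = 9:18 AM − 6:00 = 3:18 AM on Jun 17.

3:18 AM on June 17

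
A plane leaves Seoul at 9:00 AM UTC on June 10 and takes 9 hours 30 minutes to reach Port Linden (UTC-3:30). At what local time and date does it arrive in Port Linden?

Departure is given in UTC: 9:00 AM on Jun 10.
Add 9 hours 30 minutes → 6:30 PM UTC.
Port Linden is UTC−3:30: 6:30 PM − 3:30 = 3:00 PM on Jun 10.

3:00 PM on Jun 10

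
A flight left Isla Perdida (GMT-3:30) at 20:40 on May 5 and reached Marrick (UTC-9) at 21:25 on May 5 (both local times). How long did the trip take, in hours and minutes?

6 hours 15 minutes

Marrick is 5:30 behind Isla Perdida.
Clock-face elapsed time (ignoring zones) is 45 minutes.
Actual elapsed = 45 minutes + 5:30 = 6 hours 15 minutes.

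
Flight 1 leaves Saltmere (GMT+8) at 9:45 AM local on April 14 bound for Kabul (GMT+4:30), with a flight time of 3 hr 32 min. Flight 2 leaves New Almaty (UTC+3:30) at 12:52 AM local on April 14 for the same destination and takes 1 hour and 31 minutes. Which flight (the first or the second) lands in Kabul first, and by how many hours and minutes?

the second, by 6 hours 24 minutes

Flight 1 in UTC: 9:45 AM − 8:00 = 1:45 AM on Apr 14.
+3 hours 32 minutes → arrive 5:17 AM UTC on Apr 14.
Flight 2 in UTC: 12:52 AM − 3:30 = 9:22 PM on Apr 13.
+1 hour and 31 minutes → arrive 10:53 PM UTC on Apr 13.
Flight 2 lands earlier by 6 hours 24 minutes.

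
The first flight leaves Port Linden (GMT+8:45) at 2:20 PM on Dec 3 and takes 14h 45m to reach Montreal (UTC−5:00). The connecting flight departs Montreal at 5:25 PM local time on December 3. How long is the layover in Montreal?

Convert departure to UTC: 2:20 PM − 8:45 = 5:35 AM UTC on Dec 3.
Add 14 hours 45 minutes flight time → 8:20 PM UTC.
Montreal is UTC−5:00, so local arrival = 8:20 PM − 5:00 = 3:20 PM on Dec 3.
Layover = 5:25 PM − 3:20 PM = 2 hours 5 minutes.

2 hours 5 minutes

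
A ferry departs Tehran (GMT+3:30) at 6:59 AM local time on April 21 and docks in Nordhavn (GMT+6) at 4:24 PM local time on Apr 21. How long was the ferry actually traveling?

Nordhavn is 2:30 ahead of Tehran.
Clock-face elapsed time (ignoring zones) is 9 hours 25 minutes.
Actual elapsed = 9 hours 25 minutes − 2:30 = 6 hours 55 minutes.

6 hours 55 minutes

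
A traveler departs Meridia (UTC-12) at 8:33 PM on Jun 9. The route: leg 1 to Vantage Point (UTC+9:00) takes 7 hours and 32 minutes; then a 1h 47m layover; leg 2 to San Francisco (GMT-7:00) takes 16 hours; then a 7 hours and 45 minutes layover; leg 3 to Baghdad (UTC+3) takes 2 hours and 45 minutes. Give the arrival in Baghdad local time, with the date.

Convert departure to UTC: 8:33 PM + 12:00 = 8:33 AM UTC on Jun 10.
Add 7 hours 32 minutes leg 1 → 4:05 PM UTC.
Add 1 hour and 47 minutes layover in Vantage Point → 5:52 PM UTC.
Add 16 hours leg 2 → 9:52 AM UTC (Jun 11).
Add 7 hours 45 minutes layover in San Francisco → 5:37 PM UTC.
Add 2 hours and 45 minutes leg 3 → 8:22 PM UTC.
Baghdad is UTC+3:00, so local arrival = 8:22 PM + 3:00 = 11:22 PM on Jun 11.

11:22 PM on Jun 11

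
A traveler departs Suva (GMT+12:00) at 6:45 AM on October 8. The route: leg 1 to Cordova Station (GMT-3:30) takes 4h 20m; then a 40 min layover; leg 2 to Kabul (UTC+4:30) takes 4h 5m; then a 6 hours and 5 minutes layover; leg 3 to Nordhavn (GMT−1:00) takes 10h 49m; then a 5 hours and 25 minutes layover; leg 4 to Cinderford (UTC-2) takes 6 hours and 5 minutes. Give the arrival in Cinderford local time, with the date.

Convert departure to UTC: 6:45 AM − 12:00 = 6:45 PM UTC on Oct 7.
Add 4 hours and 20 minutes leg 1 → 11:05 PM UTC.
Add 40 minutes layover in Cordova Station → 11:45 PM UTC.
Add 4 hours 5 minutes leg 2 → 3:50 AM UTC (Oct 8).
Add 6 hours and 5 minutes layover in Kabul → 9:55 AM UTC.
Add 10 hours 49 minutes leg 3 → 8:44 PM UTC.
Add 5 hours 25 minutes layover in Nordhavn → 2:09 AM UTC (Oct 9).
Add 6 hours and 5 minutes leg 4 → 8:14 AM UTC.
Cinderford is UTC−2:00, so local arrival = 8:14 AM − 2:00 = 6:14 AM on Oct 9.

6:14 AM on Oct 9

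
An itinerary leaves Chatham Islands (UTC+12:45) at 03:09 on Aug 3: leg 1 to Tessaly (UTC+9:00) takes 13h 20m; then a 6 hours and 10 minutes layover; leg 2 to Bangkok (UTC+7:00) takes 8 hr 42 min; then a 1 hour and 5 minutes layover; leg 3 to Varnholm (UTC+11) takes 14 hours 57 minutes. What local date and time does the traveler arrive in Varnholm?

21:38 on August 4

Convert departure to UTC: 03:09 − 12:45 = 14:24 UTC on Aug 2.
Add 13 hours and 20 minutes leg 1 → 03:44 UTC (Aug 3).
Add 6 hours 10 minutes layover in Tessaly → 09:54 UTC.
Add 8 hours and 42 minutes leg 2 → 18:36 UTC.
Add 1 hour and 5 minutes layover in Bangkok → 19:41 UTC.
Add 14 hours and 57 minutes leg 3 → 10:38 UTC (Aug 4).
Varnholm is UTC+11:00, so local arrival = 10:38 + 11:00 = 21:38 on Aug 4.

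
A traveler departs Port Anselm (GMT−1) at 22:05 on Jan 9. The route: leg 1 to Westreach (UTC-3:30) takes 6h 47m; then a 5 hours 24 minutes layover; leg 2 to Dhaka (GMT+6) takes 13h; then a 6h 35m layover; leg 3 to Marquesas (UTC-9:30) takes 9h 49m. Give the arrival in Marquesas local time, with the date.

Convert departure to UTC: 22:05 + 1:00 = 23:05 UTC on Jan 9.
Add 6 hours and 47 minutes leg 1 → 05:52 UTC (Jan 10).
Add 5 hours and 24 minutes layover in Westreach → 11:16 UTC.
Add 13 hours leg 2 → 00:16 UTC (Jan 11).
Add 6 hours 35 minutes layover in Dhaka → 06:51 UTC.
Add 9 hours 49 minutes leg 3 → 16:40 UTC.
Marquesas is UTC−9:30, so local arrival = 16:40 − 9:30 = 07:10 on Jan 11.

07:10 on January 11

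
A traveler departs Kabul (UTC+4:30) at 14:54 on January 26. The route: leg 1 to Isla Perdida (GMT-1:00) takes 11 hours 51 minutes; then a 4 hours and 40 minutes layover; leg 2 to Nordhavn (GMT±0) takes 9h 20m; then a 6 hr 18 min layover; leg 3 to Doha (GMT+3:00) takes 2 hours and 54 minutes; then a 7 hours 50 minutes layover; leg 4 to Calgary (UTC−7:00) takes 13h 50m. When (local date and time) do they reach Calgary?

Convert departure to UTC: 14:54 − 4:30 = 10:24 UTC on Jan 26.
Add 11 hours and 51 minutes leg 1 → 22:15 UTC.
Add 4 hours and 40 minutes layover in Isla Perdida → 02:55 UTC (Jan 27).
Add 9 hours and 20 minutes leg 2 → 12:15 UTC.
Add 6 hours 18 minutes layover in Nordhavn → 18:33 UTC.
Add 2 hours 54 minutes leg 3 → 21:27 UTC.
Add 7 hours and 50 minutes layover in Doha → 05:17 UTC (Jan 28).
Add 13 hours and 50 minutes leg 4 → 19:07 UTC.
Calgary is UTC−7:00, so local arrival = 19:07 − 7:00 = 12:07 on Jan 28.

12:07 on January 28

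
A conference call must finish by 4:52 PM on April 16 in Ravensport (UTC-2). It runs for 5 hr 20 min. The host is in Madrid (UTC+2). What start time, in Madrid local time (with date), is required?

3:32 PM on April 16

Target end time in UTC: 4:52 PM + 2:00 = 6:52 PM on Apr 16.
Subtract 5 hours 20 minutes → start 1:32 PM UTC on Apr 16.
Madrid is UTC+2:00: 1:32 PM + 2:00 = 3:32 PM on Apr 16.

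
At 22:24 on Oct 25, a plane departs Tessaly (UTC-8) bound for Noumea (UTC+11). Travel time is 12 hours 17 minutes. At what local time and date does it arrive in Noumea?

05:41 on October 27

Noumea is 19:00 ahead of Tessaly.
After 12 hours and 17 minutes it is 10:41 (Oct 26) in Tessaly.
Shift by the zone difference: 10:41 + 19:00 = 05:41 on Oct 27 in Noumea.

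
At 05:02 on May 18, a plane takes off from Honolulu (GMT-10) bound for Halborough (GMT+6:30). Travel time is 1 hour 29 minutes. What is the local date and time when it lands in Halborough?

23:01 on May 18

Halborough is 16:30 ahead of Honolulu.
After 1 hour and 29 minutes it is 06:31 in Honolulu.
Shift by the zone difference: 06:31 + 16:30 = 23:01 on May 18 in Halborough.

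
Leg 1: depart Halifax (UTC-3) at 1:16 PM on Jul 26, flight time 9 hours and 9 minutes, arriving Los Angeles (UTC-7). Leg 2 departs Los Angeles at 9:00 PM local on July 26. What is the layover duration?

Convert departure to UTC: 1:16 PM + 3:00 = 4:16 PM UTC on Jul 26.
Add 9 hours 9 minutes flight time → 1:25 AM UTC (Jul 27).
Los Angeles is UTC−7:00, so local arrival = 1:25 AM − 7:00 = 6:25 PM on Jul 26.
Layover = 9:00 PM − 6:25 PM = 2 hours 35 minutes.

2 hours 35 minutes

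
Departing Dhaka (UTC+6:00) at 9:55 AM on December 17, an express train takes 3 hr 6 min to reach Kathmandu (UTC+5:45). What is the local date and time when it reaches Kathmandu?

Convert departure to UTC: 9:55 AM − 6:00 = 3:55 AM UTC on Dec 17.
Add 3 hours and 6 minutes travel time → 7:01 AM UTC.
Kathmandu is UTC+5:45, so local arrival = 7:01 AM + 5:45 = 12:46 PM on Dec 17.

12:46 PM on December 17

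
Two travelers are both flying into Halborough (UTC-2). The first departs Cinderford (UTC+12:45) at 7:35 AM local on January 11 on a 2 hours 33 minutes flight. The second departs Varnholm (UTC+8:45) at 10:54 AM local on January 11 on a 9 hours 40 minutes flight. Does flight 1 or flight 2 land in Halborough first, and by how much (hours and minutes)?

the first, by 14 hours 26 minutes

Flight 1 in UTC: 7:35 AM − 12:45 = 6:50 PM on Jan 10.
+2 hours and 33 minutes → arrive 9:23 PM UTC on Jan 10.
Flight 2 in UTC: 10:54 AM − 8:45 = 2:09 AM on Jan 11.
+9 hours and 40 minutes → arrive 11:49 AM UTC on Jan 11.
Flight 1 lands earlier by 14 hours 26 minutes.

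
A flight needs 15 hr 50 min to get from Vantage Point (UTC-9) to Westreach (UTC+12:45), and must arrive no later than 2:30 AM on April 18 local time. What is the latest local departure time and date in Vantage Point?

Target arrival in UTC: 2:30 AM − 12:45 = 1:45 PM on Apr 17.
Subtract 15 hours 50 minutes → departure 9:55 PM UTC on Apr 16.
Vantage Point is UTC−9:00: 9:55 PM − 9:00 = 12:55 PM on Apr 16.

12:55 PM on Apr 16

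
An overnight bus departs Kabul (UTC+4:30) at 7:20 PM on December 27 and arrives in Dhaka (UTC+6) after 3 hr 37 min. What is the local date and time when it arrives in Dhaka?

12:27 AM on Dec 28

Convert departure to UTC: 7:20 PM − 4:30 = 2:50 PM UTC on Dec 27.
Add 3 hours and 37 minutes travel time → 6:27 PM UTC.
Dhaka is UTC+6:00, so local arrival = 6:27 PM + 6:00 = 12:27 AM on Dec 28.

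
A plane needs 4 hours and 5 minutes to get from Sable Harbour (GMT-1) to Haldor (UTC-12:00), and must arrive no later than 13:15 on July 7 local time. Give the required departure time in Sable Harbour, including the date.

Target arrival in UTC: 13:15 + 12:00 = 01:15 on Jul 8.
Subtract 4 hours and 5 minutes → departure 21:10 UTC on Jul 7.
Sable Harbour is UTC−1:00: 21:10 − 1:00 = 20:10 on Jul 7.

20:10 on Jul 7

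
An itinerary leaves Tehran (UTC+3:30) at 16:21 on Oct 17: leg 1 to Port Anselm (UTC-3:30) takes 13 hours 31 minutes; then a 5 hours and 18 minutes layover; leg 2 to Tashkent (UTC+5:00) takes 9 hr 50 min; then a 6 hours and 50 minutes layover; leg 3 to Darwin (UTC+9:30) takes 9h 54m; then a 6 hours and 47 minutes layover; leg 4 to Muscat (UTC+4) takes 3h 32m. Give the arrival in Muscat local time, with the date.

Convert departure to UTC: 16:21 − 3:30 = 12:51 UTC on Oct 17.
Add 13 hours 31 minutes leg 1 → 02:22 UTC (Oct 18).
Add 5 hours and 18 minutes layover in Port Anselm → 07:40 UTC.
Add 9 hours and 50 minutes leg 2 → 17:30 UTC.
Add 6 hours 50 minutes layover in Tashkent → 00:20 UTC (Oct 19).
Add 9 hours and 54 minutes leg 3 → 10:14 UTC.
Add 6 hours 47 minutes layover in Darwin → 17:01 UTC.
Add 3 hours 32 minutes leg 4 → 20:33 UTC.
Muscat is UTC+4:00, so local arrival = 20:33 + 4:00 = 00:33 on Oct 20.

00:33 on October 20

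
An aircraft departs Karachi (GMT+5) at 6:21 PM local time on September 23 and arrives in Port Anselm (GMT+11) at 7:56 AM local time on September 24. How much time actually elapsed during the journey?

Port Anselm is 6:00 ahead of Karachi.
Clock-face elapsed time (ignoring zones) is 13 hours 35 minutes.
Actual elapsed = 13 hours 35 minutes − 6:00 = 7 hours 35 minutes.

7 hours 35 minutes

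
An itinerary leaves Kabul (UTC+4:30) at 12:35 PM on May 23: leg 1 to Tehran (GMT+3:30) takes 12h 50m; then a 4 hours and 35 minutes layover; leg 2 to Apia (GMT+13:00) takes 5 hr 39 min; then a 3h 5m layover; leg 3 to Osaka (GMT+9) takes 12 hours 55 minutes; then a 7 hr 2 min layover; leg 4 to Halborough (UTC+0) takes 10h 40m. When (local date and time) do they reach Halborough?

4:51 PM on May 25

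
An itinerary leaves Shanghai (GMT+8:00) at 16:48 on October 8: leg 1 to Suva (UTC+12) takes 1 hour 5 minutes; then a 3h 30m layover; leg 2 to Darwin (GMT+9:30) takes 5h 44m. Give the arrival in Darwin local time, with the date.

04:37 on October 9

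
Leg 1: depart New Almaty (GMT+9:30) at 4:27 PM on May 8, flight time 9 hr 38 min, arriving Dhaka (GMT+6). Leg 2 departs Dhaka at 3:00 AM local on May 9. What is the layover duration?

Convert departure to UTC: 4:27 PM − 9:30 = 6:57 AM UTC on May 8.
Add 9 hours 38 minutes flight time → 4:35 PM UTC.
Dhaka is UTC+6:00, so local arrival = 4:35 PM + 6:00 = 10:35 PM on May 8.
Layover = 3:00 AM − 10:35 PM (+1 day) = 4 hours 25 minutes.

4 hours 25 minutes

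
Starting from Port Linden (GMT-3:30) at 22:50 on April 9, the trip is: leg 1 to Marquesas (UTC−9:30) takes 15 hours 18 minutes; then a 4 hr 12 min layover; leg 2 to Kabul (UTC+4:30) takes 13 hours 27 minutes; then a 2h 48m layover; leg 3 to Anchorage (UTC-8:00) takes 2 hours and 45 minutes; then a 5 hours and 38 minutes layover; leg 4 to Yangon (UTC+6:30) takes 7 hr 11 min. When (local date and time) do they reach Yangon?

12:09 on April 12

Convert departure to UTC: 22:50 + 3:30 = 02:20 UTC on Apr 10.
Add 15 hours 18 minutes leg 1 → 17:38 UTC.
Add 4 hours and 12 minutes layover in Marquesas → 21:50 UTC.
Add 13 hours and 27 minutes leg 2 → 11:17 UTC (Apr 11).
Add 2 hours and 48 minutes layover in Kabul → 14:05 UTC.
Add 2 hours 45 minutes leg 3 → 16:50 UTC.
Add 5 hours 38 minutes layover in Anchorage → 22:28 UTC.
Add 7 hours 11 minutes leg 4 → 05:39 UTC (Apr 12).
Yangon is UTC+6:30, so local arrival = 05:39 + 6:30 = 12:09 on Apr 12.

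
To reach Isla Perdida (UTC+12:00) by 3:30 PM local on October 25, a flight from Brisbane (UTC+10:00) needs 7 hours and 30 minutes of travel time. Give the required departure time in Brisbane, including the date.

Target arrival in UTC: 3:30 PM − 12:00 = 3:30 AM on Oct 25.
Subtract 7 hours 30 minutes → departure 8:00 PM UTC on Oct 24.
Brisbane is UTC+10:00: 8:00 PM + 10:00 = 6:00 AM on Oct 25.

6:00 AM on October 25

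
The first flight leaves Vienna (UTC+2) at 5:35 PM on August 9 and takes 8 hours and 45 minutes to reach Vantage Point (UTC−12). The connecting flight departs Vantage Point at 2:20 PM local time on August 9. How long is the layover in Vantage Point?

2 hours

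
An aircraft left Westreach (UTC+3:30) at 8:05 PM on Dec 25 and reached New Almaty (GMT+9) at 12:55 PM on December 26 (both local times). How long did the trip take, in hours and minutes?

Departure in UTC: 8:05 PM − 3:30 = 4:35 PM on Dec 25.
Arrival in UTC: 12:55 PM − 9:00 = 3:55 AM on Dec 26.
Elapsed = 3:55 AM − 4:35 PM (+1 day) = 11 hours 20 minutes.

11 hours 20 minutes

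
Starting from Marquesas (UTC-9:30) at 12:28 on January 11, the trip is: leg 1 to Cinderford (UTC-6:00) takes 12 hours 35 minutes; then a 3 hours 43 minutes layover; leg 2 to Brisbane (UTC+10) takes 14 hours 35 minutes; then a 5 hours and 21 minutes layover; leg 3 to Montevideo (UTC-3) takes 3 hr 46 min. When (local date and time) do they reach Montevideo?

Convert departure to UTC: 12:28 + 9:30 = 21:58 UTC on Jan 11.
Add 12 hours and 35 minutes leg 1 → 10:33 UTC (Jan 12).
Add 3 hours and 43 minutes layover in Cinderford → 14:16 UTC.
Add 14 hours and 35 minutes leg 2 → 04:51 UTC (Jan 13).
Add 5 hours and 21 minutes layover in Brisbane → 10:12 UTC.
Add 3 hours 46 minutes leg 3 → 13:58 UTC.
Montevideo is UTC−3:00, so local arrival = 13:58 − 3:00 = 10:58 on Jan 13.

10:58 on January 13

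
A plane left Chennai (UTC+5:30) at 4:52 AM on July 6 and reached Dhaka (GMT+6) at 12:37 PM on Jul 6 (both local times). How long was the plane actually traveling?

Departure in UTC: 4:52 AM − 5:30 = 11:22 PM on Jul 5.
Arrival in UTC: 12:37 PM − 6:00 = 6:37 AM on Jul 6.
Elapsed = 6:37 AM − 11:22 PM (+1 day) = 7 hours 15 minutes.

7 hours 15 minutes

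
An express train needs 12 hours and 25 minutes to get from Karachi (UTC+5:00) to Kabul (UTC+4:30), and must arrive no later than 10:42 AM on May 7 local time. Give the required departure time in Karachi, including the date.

10:47 PM on May 6

Target arrival in UTC: 10:42 AM − 4:30 = 6:12 AM on May 7.
Subtract 12 hours 25 minutes → departure 5:47 PM UTC on May 6.
Karachi is UTC+5:00: 5:47 PM + 5:00 = 10:47 PM on May 6.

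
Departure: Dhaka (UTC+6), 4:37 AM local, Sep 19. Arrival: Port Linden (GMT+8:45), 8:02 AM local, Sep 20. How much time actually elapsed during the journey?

Departure in UTC: 4:37 AM − 6:00 = 10:37 PM on Sep 18.
Arrival in UTC: 8:02 AM − 8:45 = 11:17 PM on Sep 19.
Elapsed = 11:17 PM − 10:37 PM (+1 day) = 24 hours 40 minutes.

24 hours 40 minutes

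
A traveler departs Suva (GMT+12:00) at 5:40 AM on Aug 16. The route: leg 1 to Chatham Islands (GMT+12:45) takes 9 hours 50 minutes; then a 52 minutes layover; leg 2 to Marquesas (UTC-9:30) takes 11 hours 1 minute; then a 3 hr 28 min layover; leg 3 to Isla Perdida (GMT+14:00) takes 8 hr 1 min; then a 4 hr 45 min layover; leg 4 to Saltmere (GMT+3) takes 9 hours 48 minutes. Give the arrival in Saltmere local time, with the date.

8:25 PM on August 17

Convert departure to UTC: 5:40 AM − 12:00 = 5:40 PM UTC on Aug 15.
Add 9 hours 50 minutes leg 1 → 3:30 AM UTC (Aug 16).
Add 52 minutes layover in Chatham Islands → 4:22 AM UTC.
Add 11 hours and 1 minute leg 2 → 3:23 PM UTC.
Add 3 hours and 28 minutes layover in Marquesas → 6:51 PM UTC.
Add 8 hours and 1 minute leg 3 → 2:52 AM UTC (Aug 17).
Add 4 hours 45 minutes layover in Isla Perdida → 7:37 AM UTC.
Add 9 hours and 48 minutes leg 4 → 5:25 PM UTC.
Saltmere is UTC+3:00, so local arrival = 5:25 PM + 3:00 = 8:25 PM on Aug 17.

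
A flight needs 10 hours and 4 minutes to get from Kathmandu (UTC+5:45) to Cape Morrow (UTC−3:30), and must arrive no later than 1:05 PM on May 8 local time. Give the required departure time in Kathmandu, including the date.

12:16 PM on May 8

Target arrival in UTC: 1:05 PM + 3:30 = 4:35 PM on May 8.
Subtract 10 hours and 4 minutes → departure 6:31 AM UTC on May 8.
Kathmandu is UTC+5:45: 6:31 AM + 5:45 = 12:16 PM on May 8.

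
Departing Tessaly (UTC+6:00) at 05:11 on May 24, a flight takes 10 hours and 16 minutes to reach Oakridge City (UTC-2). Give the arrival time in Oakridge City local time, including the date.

07:27 on May 24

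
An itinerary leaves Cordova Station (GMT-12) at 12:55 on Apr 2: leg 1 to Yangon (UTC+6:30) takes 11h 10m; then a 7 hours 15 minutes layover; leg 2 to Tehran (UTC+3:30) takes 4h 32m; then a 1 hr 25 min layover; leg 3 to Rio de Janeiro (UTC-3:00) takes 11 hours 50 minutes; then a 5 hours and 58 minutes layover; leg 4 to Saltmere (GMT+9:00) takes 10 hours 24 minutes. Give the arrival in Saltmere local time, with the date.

Convert departure to UTC: 12:55 + 12:00 = 00:55 UTC on Apr 3.
Add 11 hours and 10 minutes leg 1 → 12:05 UTC.
Add 7 hours 15 minutes layover in Yangon → 19:20 UTC.
Add 4 hours 32 minutes leg 2 → 23:52 UTC.
Add 1 hour 25 minutes layover in Tehran → 01:17 UTC (Apr 4).
Add 11 hours 50 minutes leg 3 → 13:07 UTC.
Add 5 hours and 58 minutes layover in Rio de Janeiro → 19:05 UTC.
Add 10 hours 24 minutes leg 4 → 05:29 UTC (Apr 5).
Saltmere is UTC+9:00, so local arrival = 05:29 + 9:00 = 14:29 on Apr 5.

14:29 on April 5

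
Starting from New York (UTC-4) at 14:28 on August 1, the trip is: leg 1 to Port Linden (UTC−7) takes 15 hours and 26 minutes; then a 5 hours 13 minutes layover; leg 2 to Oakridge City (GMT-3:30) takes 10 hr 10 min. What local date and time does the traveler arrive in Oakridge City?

21:47 on Aug 2

Convert departure to UTC: 14:28 + 4:00 = 18:28 UTC on Aug 1.
Add 15 hours 26 minutes leg 1 → 09:54 UTC (Aug 2).
Add 5 hours and 13 minutes layover in Port Linden → 15:07 UTC.
Add 10 hours 10 minutes leg 2 → 01:17 UTC (Aug 3).
Oakridge City is UTC−3:30, so local arrival = 01:17 − 3:30 = 21:47 on Aug 2.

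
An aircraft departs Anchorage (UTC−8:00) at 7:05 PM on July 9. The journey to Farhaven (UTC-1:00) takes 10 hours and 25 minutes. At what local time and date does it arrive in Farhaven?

12:30 PM on Jul 10

Convert departure to UTC: 7:05 PM + 8:00 = 3:05 AM UTC on Jul 10.
Add 10 hours and 25 minutes travel time → 1:30 PM UTC.
Farhaven is UTC−1:00, so local arrival = 1:30 PM − 1:00 = 12:30 PM on Jul 10.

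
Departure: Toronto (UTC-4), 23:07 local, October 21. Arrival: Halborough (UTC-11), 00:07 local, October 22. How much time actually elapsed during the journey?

8 hours

Departure in UTC: 23:07 + 4:00 = 03:07 on Oct 22.
Arrival in UTC: 00:07 + 11:00 = 11:07 on Oct 22.
Elapsed = 11:07 − 03:07 = 8 hours.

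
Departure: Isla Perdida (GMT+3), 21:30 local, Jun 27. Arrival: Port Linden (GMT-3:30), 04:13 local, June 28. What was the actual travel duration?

Departure in UTC: 21:30 − 3:00 = 18:30 on Jun 27.
Arrival in UTC: 04:13 + 3:30 = 07:43 on Jun 28.
Elapsed = 07:43 − 18:30 (+1 day) = 13 hours 13 minutes.

13 hours 13 minutes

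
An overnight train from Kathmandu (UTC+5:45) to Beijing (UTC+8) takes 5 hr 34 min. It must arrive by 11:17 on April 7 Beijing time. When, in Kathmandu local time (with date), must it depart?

03:28 on April 7

Target arrival in UTC: 11:17 − 8:00 = 03:17 on Apr 7.
Subtract 5 hours and 34 minutes → departure 21:43 UTC on Apr 6.
Kathmandu is UTC+5:45: 21:43 + 5:45 = 03:28 on Apr 7.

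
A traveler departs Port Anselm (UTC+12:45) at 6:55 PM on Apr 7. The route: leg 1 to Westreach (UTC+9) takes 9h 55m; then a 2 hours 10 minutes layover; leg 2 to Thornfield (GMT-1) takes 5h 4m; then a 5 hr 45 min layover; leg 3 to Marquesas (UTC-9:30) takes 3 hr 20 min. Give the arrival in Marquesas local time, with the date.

10:54 PM on Apr 7

Convert departure to UTC: 6:55 PM − 12:45 = 6:10 AM UTC on Apr 7.
Add 9 hours 55 minutes leg 1 → 4:05 PM UTC.
Add 2 hours 10 minutes layover in Westreach → 6:15 PM UTC.
Add 5 hours 4 minutes leg 2 → 11:19 PM UTC.
Add 5 hours 45 minutes layover in Thornfield → 5:04 AM UTC (Apr 8).
Add 3 hours and 20 minutes leg 3 → 8:24 AM UTC.
Marquesas is UTC−9:30, so local arrival = 8:24 AM − 9:30 = 10:54 PM on Apr 7.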